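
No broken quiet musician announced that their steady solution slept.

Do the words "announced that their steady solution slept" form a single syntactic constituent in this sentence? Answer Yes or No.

Yes

The sequence corresponds to a single VP node — the verb phrase "announced that their steady solution slept".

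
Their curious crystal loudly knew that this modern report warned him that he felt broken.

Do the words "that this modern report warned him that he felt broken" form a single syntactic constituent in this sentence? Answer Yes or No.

Yes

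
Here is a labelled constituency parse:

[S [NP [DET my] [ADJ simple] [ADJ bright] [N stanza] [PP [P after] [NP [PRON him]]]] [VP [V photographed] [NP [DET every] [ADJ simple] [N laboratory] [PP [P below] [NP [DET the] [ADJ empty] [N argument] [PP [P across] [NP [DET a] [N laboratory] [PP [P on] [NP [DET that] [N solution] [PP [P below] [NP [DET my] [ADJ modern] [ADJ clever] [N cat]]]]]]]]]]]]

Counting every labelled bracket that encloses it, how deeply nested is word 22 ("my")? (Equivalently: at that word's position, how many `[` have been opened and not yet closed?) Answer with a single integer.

12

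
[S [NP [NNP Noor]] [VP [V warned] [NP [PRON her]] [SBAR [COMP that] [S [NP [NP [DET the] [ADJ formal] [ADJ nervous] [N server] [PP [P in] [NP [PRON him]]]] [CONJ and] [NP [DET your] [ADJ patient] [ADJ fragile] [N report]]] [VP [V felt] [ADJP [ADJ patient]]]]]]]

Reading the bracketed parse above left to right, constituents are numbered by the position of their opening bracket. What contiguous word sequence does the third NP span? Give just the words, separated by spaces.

In left-to-right order the NP constituents are "Noor"; "her"; "the formal nervous server in him and your patient fragile report"; "the formal nervous server in him"; "him"; "your patient fragile report". Number 3 is "the formal nervous server in him and your patient fragile report".

the formal nervous server in him and your patient fragile report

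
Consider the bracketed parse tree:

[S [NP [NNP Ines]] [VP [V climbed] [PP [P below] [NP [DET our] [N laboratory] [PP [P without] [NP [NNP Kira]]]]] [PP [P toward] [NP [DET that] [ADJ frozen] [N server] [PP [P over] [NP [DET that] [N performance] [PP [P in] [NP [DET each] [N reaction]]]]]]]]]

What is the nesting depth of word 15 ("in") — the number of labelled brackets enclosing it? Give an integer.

8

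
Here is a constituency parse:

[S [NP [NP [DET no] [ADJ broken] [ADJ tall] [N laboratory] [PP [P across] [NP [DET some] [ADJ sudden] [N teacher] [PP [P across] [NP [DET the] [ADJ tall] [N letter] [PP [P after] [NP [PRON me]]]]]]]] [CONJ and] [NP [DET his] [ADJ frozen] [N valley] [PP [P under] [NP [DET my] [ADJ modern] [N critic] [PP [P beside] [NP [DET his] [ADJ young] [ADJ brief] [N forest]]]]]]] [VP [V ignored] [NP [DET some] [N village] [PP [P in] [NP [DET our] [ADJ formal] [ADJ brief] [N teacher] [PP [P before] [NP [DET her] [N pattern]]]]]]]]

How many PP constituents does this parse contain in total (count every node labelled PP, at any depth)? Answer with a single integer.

7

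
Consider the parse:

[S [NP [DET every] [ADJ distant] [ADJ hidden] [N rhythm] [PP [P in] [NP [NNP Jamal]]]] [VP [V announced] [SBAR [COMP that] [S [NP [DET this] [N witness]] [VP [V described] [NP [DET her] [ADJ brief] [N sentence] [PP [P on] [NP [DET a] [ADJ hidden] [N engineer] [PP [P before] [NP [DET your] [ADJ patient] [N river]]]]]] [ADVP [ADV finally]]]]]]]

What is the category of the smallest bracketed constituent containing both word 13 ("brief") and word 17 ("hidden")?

The smallest bracket enclosing both words is [NP her brief sentence on a hidden engineer before your patient river], so the label is NP.

NP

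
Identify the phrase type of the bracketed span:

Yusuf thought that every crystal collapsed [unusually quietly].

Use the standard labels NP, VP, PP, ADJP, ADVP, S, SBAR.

ADVP

The span is built around the adverb "quietly" — an adverb phrase (ADVP).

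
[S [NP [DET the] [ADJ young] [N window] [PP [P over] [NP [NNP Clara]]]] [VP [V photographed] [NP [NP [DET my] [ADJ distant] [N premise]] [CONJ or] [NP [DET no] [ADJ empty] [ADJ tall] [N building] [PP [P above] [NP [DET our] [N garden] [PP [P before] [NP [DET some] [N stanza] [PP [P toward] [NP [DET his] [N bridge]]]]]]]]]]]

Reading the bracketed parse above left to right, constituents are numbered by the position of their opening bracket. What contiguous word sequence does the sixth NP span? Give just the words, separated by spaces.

Opening `[NP` markers occur at word positions 1, 5, 7, 7, 11, 16, 19, 22; the sixth of these opens the constituent [NP our garden before some stanza toward his bridge].

our garden before some stanza toward his bridge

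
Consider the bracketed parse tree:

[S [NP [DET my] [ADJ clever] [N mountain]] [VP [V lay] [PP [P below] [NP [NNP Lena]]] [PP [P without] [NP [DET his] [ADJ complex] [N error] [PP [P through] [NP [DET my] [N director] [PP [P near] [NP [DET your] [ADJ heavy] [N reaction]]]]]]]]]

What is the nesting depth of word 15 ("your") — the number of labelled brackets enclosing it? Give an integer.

9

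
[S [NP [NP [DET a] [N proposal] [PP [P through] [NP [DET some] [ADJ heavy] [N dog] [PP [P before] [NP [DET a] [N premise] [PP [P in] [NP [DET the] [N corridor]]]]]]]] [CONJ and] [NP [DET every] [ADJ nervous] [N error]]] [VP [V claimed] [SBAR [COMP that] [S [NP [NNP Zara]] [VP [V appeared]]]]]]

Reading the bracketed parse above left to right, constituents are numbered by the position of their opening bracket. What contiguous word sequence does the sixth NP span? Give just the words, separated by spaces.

Opening `[NP` markers occur at word positions 1, 1, 4, 8, 11, 14, 19; the sixth of these opens the constituent [NP every nervous error].

every nervous error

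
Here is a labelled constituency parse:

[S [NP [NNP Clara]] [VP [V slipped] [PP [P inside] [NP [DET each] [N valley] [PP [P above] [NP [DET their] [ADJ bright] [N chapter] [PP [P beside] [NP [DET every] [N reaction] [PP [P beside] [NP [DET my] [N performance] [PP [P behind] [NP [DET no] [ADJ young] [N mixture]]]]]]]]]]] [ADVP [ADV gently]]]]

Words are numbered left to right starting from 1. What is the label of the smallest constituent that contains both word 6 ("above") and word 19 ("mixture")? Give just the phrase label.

PP

The smallest bracket enclosing both words is [PP above their bright chapter beside every reaction beside my performance behind no young mixture], so the label is PP.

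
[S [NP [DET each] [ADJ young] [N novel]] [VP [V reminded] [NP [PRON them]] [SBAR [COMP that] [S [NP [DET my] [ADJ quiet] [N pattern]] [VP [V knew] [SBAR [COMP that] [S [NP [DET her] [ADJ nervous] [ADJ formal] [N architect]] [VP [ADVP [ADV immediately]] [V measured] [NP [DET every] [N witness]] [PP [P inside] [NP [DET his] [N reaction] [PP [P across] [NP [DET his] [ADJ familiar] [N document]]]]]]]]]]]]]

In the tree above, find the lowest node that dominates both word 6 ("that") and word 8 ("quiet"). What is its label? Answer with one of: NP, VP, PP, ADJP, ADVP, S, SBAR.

SBAR

The smallest bracket enclosing both words is [SBAR that my quiet pattern knew that her nervous formal architect immediately measured every witness inside his reaction across his familiar document], so the label is SBAR.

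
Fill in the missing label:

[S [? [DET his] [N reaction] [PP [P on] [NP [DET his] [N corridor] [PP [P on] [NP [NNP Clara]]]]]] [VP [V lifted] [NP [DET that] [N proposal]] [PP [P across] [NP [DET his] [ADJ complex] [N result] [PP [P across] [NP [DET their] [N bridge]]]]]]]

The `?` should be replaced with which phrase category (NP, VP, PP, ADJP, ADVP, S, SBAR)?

NP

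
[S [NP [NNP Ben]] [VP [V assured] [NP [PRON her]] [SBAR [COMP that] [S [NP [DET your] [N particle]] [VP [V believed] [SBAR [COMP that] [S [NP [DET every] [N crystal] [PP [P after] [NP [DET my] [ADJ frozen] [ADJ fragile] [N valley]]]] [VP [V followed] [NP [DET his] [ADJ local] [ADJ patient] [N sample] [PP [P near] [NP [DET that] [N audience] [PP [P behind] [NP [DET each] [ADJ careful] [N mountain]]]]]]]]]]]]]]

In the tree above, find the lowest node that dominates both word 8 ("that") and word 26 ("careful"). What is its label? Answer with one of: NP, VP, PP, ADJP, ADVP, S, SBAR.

SBAR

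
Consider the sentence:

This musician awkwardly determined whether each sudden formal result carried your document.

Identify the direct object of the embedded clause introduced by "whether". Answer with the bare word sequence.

your document

The verb of the embedded clause introduced by "whether" is "carried"; its direct object is the NP "your document".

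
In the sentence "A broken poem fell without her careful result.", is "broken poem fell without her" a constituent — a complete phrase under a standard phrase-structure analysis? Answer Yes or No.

No

The sequence begins inside the noun phrase "a broken poem" and ends inside the verb phrase "fell without her careful result"; it crosses a phrase boundary, so no single node in the tree spans exactly those words.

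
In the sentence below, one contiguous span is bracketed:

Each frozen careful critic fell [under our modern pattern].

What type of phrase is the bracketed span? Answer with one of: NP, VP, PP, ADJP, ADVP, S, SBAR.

PP

"under" is the head of the bracketed span, so the span is a prepositional phrase: PP.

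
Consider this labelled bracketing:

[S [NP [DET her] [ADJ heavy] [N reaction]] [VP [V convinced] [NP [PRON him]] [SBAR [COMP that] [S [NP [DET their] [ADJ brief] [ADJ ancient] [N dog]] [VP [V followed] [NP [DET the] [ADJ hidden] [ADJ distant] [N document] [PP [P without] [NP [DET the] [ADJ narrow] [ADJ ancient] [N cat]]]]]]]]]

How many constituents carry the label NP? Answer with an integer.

5

Listing each NP by its span: [NP her heavy reaction]; [NP him]; [NP their brief ancient dog]; [NP the hidden distant document without the narrow ancient cat]; [NP the narrow ancient cat] — that makes 5.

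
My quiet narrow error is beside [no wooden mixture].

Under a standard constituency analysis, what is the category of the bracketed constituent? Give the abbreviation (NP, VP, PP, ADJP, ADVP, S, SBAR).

NP

The bracketed span "no wooden mixture" is headed by "mixture", making it a noun phrase (NP).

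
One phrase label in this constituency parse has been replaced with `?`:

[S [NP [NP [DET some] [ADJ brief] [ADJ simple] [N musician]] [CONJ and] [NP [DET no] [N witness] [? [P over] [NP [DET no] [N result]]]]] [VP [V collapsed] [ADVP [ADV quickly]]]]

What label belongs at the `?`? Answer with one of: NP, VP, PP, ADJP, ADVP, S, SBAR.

PP

Looking at what the `?` directly dominates — P 'over', NP — this is a prepositional phrase (PP).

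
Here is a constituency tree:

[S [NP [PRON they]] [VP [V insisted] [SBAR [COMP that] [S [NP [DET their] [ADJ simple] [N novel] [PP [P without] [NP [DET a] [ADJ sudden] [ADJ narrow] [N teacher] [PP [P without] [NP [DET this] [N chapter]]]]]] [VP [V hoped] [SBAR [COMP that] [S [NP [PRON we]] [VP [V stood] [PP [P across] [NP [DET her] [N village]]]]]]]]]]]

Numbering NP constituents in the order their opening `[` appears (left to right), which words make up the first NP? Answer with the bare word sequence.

The NP opening brackets appear, in order, over: "they"; "their simple novel without a sudden narrow teacher without this chapter"; "a sudden narrow teacher without this chapter"; "this chapter"; "we"; "her village". The first one spans "they".

they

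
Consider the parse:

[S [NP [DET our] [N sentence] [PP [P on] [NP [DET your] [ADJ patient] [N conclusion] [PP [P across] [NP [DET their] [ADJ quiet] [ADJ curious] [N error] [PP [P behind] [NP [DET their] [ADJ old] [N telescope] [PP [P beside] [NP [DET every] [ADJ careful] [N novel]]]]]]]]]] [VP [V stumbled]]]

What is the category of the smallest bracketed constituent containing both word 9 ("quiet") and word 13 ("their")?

NP

The smallest bracket enclosing both words is [NP their quiet curious error behind their old telescope beside every careful novel], so the label is NP.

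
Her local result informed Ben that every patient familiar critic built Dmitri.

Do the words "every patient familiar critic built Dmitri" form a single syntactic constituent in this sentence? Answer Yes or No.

Yes

The sequence corresponds to a single S node — the clause "every patient familiar critic built Dmitri".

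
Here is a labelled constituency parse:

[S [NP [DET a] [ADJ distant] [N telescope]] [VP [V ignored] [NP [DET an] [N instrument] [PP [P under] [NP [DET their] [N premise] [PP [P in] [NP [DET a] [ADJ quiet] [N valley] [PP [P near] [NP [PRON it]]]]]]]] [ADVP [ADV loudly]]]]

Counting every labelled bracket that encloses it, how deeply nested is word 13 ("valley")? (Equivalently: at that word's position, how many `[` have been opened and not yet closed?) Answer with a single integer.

8

The word sits inside N, which is inside NP, inside PP, inside NP, inside PP, inside NP, inside VP, inside S — 8 brackets in all.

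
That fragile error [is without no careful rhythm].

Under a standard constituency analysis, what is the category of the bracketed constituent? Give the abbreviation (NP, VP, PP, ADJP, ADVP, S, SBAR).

VP

"is" is the head of the bracketed span, so the span is a verb phrase: VP.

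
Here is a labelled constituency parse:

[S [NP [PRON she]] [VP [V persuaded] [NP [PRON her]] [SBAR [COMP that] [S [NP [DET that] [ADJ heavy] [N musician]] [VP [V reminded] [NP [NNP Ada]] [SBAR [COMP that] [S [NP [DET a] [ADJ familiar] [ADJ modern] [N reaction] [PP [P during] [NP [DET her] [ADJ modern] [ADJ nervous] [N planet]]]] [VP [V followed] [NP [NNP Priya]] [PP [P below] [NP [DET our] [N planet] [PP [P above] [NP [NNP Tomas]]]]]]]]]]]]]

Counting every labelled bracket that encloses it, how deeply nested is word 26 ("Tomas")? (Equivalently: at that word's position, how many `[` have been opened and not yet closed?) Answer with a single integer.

Counting open brackets not yet closed at "Tomas": [S [VP [SBAR [S [VP [SBAR [S [VP [PP [NP [PP [NP [NNP = 13.

13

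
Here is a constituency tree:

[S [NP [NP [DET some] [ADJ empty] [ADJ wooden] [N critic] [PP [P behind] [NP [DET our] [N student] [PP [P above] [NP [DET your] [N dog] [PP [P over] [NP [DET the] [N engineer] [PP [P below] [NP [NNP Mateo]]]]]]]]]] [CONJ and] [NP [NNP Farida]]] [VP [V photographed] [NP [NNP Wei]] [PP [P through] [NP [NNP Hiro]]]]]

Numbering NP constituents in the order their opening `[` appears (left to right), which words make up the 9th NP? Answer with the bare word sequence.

Hiro

The NP opening brackets appear, in order, over: "some empty wooden critic behind our student above your dog over the engineer below Mateo and Farida"; "some empty wooden critic behind our student above your dog over the engineer below Mateo"; "our student above your dog over the engineer below Mateo"; "your dog over the engineer below Mateo"; "the engineer below Mateo"; "Mateo"; "Farida"; "Wei"; "Hiro". The 9th one spans "Hiro".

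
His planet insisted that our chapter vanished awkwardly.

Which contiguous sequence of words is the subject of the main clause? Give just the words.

The subject of the main clause is the NP immediately before the verb "insisted": "his planet".

his planet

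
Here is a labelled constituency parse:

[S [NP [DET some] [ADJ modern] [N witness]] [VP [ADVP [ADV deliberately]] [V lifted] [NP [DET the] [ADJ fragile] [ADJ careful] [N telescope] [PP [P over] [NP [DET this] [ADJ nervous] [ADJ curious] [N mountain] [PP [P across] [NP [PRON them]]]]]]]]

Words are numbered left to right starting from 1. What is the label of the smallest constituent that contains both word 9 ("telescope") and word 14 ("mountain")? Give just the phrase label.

Both words fall inside [NP the fragile careful telescope over this nervous curious mountain across them] (words 6–16), and no smaller constituent contains them both. Label: NP.

NP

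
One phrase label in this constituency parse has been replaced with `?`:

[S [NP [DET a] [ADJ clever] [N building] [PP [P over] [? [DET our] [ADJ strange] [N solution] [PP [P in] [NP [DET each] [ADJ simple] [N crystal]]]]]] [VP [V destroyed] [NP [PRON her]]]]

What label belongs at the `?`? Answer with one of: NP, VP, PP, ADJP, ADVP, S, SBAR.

A constituent whose immediate children are DET 'our', ADJ 'strange', N 'solution', PP is a noun phrase: NP.

NP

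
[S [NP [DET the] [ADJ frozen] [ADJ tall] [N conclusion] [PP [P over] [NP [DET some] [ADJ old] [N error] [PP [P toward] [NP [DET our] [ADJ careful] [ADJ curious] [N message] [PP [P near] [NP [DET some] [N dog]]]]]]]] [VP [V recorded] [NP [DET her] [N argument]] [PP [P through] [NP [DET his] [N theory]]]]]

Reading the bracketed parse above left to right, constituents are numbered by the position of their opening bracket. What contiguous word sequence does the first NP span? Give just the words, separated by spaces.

the frozen tall conclusion over some old error toward our careful curious message near some dog

The NP opening brackets appear, in order, over: "the frozen tall conclusion over some old error toward our careful curious message near some dog"; "some old error toward our careful curious message near some dog"; "our careful curious message near some dog"; "some dog"; "her argument"; "his theory". The first one spans "the frozen tall conclusion over some old error toward our careful curious message near some dog".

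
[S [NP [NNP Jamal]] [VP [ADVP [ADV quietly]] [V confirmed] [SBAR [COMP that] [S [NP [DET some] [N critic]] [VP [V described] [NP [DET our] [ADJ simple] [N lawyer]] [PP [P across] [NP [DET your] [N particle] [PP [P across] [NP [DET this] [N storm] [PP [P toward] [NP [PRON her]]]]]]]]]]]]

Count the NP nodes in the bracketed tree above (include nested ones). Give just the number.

6

The NP constituents are: [NP Jamal]; [NP some critic]; [NP our simple lawyer]; [NP your particle across this storm toward her]; [NP this storm toward her]; [NP her]. Total: 6.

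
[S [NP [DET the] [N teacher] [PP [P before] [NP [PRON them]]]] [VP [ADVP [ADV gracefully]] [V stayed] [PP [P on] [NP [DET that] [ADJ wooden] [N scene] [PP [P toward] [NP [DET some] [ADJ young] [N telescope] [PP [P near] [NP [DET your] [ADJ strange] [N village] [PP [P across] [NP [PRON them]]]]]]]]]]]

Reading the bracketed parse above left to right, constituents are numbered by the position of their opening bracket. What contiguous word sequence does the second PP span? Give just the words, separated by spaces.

on that wooden scene toward some young telescope near your strange village across them

Opening `[PP` markers occur at word positions 3, 7, 11, 15, 19; the second of these opens the constituent [PP on that wooden scene toward some young telescope near your strange village across them].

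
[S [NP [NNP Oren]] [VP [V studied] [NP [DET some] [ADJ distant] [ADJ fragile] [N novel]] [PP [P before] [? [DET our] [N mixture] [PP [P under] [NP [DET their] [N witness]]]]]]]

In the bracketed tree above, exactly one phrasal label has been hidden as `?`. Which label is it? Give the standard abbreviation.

NP

The `?` node immediately contains: DET 'our', N 'mixture', PP. That is the internal structure of a noun phrase, so the label is NP.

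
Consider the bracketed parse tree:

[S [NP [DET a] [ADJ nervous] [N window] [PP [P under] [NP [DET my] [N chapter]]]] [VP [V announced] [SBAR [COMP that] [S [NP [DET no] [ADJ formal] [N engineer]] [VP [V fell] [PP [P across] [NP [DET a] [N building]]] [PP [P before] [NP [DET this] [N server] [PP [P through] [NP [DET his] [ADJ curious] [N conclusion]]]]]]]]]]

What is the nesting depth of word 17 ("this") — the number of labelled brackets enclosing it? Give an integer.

8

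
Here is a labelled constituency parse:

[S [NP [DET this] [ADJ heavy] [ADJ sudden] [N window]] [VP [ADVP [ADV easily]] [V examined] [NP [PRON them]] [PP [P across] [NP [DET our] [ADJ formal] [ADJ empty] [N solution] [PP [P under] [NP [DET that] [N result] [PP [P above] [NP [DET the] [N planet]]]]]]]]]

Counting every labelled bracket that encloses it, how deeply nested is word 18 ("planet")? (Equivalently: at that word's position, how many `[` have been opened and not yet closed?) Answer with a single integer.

Path from the root down to the word: S → VP → PP → NP → PP → NP → PP → NP → N. That is 9 enclosing brackets.

9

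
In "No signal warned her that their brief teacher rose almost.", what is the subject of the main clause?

no signal

"no signal" is the NP that combines with the VP headed by "warned" to form the main clause — the subject.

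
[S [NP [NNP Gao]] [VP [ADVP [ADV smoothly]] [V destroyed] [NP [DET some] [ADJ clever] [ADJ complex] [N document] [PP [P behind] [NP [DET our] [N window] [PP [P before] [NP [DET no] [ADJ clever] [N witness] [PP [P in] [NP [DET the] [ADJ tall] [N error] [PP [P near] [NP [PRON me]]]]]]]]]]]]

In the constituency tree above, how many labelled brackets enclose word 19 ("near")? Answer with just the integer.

11

Path from the root down to the word: S → VP → NP → PP → NP → PP → NP → PP → NP → PP → P. That is 11 enclosing brackets.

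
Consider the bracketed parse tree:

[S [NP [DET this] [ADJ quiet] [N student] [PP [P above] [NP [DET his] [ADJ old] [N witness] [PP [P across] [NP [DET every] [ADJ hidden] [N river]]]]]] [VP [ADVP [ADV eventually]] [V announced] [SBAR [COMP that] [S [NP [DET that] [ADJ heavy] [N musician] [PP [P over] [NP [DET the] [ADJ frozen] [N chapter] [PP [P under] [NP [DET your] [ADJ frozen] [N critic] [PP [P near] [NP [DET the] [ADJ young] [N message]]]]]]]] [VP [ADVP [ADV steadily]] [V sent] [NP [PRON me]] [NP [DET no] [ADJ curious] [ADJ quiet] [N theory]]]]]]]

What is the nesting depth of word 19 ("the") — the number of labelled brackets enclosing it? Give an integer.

8

The word sits inside DET, which is inside NP, inside PP, inside NP, inside S, inside SBAR, inside VP, inside S — 8 brackets in all.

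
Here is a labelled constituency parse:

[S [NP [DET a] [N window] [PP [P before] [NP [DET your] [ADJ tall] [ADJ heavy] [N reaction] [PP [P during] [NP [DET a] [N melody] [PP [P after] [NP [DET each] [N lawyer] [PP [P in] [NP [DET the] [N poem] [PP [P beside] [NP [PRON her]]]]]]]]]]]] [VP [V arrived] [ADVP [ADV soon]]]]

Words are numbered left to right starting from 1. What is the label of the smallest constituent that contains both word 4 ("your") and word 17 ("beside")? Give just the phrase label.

NP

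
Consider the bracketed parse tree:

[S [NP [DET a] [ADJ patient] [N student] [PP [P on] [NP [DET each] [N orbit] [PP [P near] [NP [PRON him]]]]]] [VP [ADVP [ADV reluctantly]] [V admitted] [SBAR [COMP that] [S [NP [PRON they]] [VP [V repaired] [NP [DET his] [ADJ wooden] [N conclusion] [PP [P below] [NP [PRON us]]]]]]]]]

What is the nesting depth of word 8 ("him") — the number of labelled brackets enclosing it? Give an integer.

7

Path from the root down to the word: S → NP → PP → NP → PP → NP → PRON. That is 7 enclosing brackets.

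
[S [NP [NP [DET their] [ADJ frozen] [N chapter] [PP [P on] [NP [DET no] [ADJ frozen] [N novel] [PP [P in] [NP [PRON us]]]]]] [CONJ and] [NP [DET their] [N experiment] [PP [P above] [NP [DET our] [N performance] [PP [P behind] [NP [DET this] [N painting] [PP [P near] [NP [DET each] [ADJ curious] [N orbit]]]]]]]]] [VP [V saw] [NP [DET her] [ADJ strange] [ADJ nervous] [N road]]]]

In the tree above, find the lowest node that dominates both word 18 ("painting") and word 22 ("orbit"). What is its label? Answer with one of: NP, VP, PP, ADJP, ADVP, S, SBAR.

NP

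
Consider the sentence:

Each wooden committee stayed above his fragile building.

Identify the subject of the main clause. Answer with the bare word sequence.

each wooden committee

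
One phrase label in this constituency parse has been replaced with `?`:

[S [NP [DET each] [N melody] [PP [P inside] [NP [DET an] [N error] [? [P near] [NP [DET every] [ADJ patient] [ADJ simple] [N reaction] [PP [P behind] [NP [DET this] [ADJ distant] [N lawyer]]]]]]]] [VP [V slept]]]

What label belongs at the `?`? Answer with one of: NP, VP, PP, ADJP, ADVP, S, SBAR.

PP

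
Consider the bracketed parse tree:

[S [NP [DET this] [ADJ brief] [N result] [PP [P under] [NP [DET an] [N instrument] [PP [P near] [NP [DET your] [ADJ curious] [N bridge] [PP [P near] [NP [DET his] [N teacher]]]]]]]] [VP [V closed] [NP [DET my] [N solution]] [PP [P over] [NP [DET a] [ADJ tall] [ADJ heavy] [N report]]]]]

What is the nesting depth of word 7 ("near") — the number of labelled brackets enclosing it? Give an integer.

6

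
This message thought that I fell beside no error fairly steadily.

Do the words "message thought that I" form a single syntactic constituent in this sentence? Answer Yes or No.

No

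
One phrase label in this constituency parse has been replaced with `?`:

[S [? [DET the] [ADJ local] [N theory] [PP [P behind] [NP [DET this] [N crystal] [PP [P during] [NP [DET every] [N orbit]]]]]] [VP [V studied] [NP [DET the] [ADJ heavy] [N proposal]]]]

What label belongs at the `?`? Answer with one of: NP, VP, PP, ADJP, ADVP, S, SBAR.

A constituent whose immediate children are DET 'the', ADJ 'local', N 'theory', PP is a noun phrase: NP.

NP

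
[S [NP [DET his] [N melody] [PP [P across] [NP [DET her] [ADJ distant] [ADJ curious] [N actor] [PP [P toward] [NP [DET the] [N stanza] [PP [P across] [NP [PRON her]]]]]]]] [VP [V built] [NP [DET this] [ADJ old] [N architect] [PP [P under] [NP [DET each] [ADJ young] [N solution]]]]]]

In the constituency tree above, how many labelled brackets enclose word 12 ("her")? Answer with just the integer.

9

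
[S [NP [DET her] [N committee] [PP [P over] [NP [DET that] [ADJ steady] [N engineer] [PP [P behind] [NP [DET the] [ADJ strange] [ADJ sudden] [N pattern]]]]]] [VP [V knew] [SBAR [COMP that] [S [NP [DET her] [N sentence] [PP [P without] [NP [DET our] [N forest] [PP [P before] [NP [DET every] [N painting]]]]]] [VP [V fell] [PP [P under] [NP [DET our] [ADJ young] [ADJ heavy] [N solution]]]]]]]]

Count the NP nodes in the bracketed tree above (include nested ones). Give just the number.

7

Listing each NP by its span: [NP her committee over that steady engineer behind the strange sudden pattern]; [NP that steady engineer behind the strange sudden pattern]; [NP the strange sudden pattern]; [NP her sentence without our forest before every painting]; [NP our forest before every painting]; [NP every painting] … — that makes 7.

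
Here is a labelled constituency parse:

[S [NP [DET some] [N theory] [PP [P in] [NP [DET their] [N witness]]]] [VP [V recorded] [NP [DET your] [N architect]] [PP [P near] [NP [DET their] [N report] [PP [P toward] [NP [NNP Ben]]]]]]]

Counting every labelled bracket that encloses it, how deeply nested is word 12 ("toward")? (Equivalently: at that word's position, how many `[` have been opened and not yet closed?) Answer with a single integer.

6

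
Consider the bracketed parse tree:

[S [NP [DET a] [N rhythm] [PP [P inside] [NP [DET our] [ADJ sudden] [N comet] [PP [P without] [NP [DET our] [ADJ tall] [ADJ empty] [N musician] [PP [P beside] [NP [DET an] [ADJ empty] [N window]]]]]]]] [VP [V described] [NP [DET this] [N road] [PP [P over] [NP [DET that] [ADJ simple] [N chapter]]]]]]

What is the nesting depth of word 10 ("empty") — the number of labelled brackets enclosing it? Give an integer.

7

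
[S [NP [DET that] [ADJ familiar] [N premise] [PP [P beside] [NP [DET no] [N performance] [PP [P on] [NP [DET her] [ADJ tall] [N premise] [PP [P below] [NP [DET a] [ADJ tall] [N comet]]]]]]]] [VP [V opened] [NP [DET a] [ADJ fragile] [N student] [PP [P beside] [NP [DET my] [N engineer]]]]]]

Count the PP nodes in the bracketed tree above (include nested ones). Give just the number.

The PP constituents are: [PP beside no performance on her tall premise below a tall comet]; [PP on her tall premise below a tall comet]; [PP below a tall comet]; [PP beside my engineer]. Total: 4.

4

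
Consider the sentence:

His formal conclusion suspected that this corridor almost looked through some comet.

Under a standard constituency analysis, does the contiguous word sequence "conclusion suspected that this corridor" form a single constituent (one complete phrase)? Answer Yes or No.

No

The sequence begins inside the noun phrase "his formal conclusion" and ends inside the verb phrase "suspected that this corridor almost looked through some comet"; it crosses a phrase boundary, so no single node in the tree spans exactly those words.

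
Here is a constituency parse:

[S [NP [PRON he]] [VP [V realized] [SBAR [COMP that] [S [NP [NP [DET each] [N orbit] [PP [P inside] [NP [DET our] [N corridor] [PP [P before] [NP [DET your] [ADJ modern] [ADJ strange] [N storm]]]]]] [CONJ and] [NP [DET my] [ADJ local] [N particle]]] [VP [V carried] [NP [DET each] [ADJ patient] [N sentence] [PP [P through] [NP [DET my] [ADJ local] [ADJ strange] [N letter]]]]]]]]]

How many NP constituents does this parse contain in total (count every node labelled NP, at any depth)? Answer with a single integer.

8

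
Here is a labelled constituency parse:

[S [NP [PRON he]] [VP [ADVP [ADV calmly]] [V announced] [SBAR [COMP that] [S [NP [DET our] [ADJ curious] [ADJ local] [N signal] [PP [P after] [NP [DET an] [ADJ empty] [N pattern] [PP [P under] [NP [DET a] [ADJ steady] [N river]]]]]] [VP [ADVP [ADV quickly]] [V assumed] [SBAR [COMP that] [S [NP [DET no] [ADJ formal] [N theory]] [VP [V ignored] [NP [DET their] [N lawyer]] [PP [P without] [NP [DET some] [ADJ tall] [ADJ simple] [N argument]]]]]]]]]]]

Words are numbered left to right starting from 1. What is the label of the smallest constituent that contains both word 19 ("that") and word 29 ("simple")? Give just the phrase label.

The smallest bracket enclosing both words is [SBAR that no formal theory ignored their lawyer without some tall simple argument], so the label is SBAR.

SBAR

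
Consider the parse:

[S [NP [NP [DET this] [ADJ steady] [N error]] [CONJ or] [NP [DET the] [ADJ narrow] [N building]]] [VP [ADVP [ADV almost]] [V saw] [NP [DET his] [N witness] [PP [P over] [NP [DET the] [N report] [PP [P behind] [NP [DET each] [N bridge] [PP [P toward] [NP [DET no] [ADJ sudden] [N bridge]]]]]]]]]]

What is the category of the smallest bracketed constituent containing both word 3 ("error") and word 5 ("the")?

NP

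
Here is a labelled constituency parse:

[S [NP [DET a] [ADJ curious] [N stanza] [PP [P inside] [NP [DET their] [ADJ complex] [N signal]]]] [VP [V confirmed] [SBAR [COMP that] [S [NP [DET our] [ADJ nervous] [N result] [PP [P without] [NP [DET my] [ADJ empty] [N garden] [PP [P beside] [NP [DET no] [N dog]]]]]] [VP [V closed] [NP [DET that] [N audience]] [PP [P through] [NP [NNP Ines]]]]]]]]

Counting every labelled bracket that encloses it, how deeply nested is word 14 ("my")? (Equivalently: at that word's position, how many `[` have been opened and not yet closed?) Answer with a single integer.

The word sits inside DET, which is inside NP, inside PP, inside NP, inside S, inside SBAR, inside VP, inside S — 8 brackets in all.

8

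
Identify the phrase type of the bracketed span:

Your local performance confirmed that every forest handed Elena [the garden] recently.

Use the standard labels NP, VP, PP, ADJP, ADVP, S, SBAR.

NP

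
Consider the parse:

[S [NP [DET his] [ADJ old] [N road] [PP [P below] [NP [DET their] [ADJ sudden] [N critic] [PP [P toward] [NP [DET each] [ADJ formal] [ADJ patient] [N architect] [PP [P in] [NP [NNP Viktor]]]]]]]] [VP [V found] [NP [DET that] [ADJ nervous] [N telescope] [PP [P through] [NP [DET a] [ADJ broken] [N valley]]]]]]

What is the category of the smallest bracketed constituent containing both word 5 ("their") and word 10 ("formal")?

Both words fall inside [NP their sudden critic toward each formal patient architect in Viktor] (words 5–14), and no smaller constituent contains them both. Label: NP.

NP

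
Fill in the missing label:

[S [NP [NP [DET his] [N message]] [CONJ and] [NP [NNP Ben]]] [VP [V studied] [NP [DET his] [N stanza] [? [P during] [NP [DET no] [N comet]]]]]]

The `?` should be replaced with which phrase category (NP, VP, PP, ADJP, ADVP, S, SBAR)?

A constituent whose immediate children are P 'during', NP is a prepositional phrase: PP.

PP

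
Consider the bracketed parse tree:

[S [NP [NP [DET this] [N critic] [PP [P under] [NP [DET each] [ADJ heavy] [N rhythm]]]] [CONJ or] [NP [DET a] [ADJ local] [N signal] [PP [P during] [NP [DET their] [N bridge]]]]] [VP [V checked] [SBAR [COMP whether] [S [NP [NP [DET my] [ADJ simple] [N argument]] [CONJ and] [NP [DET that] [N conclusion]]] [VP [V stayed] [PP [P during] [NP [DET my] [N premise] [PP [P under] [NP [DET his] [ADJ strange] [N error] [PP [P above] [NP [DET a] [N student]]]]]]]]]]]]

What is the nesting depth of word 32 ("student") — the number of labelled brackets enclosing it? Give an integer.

Path from the root down to the word: S → VP → SBAR → S → VP → PP → NP → PP → NP → PP → NP → N. That is 12 enclosing brackets.

12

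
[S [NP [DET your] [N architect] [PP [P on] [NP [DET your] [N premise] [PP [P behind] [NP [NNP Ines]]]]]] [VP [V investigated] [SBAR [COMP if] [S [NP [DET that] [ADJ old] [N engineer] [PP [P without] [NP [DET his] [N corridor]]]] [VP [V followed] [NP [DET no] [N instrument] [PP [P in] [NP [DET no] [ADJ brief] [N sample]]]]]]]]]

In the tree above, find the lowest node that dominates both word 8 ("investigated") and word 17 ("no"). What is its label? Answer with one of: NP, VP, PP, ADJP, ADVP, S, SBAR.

VP

The smallest bracket enclosing both words is [VP investigated if that old engineer without his corridor followed no instrument in no brief sample], so the label is VP.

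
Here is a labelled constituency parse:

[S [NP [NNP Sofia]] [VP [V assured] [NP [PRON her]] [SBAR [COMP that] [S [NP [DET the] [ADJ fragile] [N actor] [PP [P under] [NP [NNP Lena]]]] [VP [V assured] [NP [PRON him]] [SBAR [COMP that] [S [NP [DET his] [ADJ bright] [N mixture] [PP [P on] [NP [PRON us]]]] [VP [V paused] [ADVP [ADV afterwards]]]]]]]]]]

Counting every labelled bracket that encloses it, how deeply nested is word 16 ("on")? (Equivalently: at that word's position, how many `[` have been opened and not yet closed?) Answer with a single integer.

10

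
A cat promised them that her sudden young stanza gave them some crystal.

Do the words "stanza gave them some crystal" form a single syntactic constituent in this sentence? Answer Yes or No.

The smallest constituent containing the whole sequence is the clause [S her sudden young stanza gave them some crystal], but the sequence is only part of it — it straddles the boundary between noun phrase "her sudden young stanza" and verb phrase "gave them some crystal".

No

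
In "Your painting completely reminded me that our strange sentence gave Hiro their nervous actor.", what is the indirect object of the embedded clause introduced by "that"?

Hiro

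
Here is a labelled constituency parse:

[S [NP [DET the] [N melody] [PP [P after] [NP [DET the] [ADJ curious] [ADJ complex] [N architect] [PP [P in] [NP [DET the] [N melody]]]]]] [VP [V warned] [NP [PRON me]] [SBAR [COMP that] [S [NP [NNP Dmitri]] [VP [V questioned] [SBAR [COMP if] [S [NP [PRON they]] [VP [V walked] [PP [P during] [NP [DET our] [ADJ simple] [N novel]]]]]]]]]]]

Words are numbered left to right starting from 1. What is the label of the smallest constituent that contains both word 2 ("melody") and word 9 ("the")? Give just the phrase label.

NP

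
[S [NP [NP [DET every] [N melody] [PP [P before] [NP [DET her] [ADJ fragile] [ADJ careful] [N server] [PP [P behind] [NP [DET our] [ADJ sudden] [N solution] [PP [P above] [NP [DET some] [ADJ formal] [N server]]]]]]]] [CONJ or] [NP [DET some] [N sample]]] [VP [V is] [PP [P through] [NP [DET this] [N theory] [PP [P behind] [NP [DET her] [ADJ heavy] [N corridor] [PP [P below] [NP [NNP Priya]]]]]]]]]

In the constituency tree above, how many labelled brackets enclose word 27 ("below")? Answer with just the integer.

Counting open brackets not yet closed at "below": [S [VP [PP [NP [PP [NP [PP [P = 8.

8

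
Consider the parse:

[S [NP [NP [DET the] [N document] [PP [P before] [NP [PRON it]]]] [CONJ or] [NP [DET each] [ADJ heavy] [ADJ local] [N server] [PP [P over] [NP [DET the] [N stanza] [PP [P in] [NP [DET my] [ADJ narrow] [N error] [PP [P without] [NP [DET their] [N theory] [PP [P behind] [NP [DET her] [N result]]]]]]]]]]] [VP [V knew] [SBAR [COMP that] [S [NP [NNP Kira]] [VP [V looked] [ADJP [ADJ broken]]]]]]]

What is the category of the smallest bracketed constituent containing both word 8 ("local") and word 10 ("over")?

NP

Both words fall inside [NP each heavy local server over the stanza in my narrow error without their theory behind her result] (words 6–22), and no smaller constituent contains them both. Label: NP.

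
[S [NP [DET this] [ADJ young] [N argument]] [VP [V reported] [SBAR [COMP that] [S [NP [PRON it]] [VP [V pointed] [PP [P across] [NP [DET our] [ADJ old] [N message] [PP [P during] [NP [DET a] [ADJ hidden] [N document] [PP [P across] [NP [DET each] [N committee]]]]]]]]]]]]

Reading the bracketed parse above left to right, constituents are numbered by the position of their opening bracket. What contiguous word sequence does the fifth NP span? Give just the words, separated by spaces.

each committee

The NP opening brackets appear, in order, over: "this young argument"; "it"; "our old message during a hidden document across each committee"; "a hidden document across each committee"; "each committee". The fifth one spans "each committee".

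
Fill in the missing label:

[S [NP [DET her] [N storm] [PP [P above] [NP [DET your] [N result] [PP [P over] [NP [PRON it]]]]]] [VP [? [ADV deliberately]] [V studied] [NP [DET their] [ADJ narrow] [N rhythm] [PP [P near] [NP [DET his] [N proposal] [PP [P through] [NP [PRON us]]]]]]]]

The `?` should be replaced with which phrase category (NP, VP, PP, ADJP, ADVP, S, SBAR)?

ADVP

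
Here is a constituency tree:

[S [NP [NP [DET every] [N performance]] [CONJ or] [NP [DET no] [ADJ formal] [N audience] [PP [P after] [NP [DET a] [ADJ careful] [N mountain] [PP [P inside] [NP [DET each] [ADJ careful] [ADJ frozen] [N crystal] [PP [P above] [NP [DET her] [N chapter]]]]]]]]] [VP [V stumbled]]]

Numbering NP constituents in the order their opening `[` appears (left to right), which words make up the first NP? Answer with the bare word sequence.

every performance or no formal audience after a careful mountain inside each careful frozen crystal above her chapter

In left-to-right order the NP constituents are "every performance or no formal audience after a careful mountain inside each careful frozen crystal above her chapter"; "every performance"; "no formal audience after a careful mountain inside each careful frozen crystal above her chapter"; "a careful mountain inside each careful frozen crystal above her chapter"; "each careful frozen crystal above her chapter"; "her chapter". Number 1 is "every performance or no formal audience after a careful mountain inside each careful frozen crystal above her chapter".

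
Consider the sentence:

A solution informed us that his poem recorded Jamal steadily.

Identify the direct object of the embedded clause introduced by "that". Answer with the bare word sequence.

Within the embedded clause introduced by "that", the direct object of "recorded" is "Jamal".

Jamal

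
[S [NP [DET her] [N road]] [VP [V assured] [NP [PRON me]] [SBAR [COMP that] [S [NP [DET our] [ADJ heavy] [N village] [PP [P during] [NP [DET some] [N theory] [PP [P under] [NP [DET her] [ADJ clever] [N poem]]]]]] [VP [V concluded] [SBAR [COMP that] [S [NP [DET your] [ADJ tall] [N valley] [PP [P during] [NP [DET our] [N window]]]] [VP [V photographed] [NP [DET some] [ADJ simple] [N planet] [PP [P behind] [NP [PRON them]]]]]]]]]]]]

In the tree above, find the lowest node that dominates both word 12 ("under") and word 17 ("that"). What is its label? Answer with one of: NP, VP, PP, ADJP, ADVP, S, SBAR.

Both words fall inside [S our heavy village during some theory under her clever poem concluded that your tall valley during our window photographed some simple planet behind them] (words 6–29), and no smaller constituent contains them both. Label: S.

S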